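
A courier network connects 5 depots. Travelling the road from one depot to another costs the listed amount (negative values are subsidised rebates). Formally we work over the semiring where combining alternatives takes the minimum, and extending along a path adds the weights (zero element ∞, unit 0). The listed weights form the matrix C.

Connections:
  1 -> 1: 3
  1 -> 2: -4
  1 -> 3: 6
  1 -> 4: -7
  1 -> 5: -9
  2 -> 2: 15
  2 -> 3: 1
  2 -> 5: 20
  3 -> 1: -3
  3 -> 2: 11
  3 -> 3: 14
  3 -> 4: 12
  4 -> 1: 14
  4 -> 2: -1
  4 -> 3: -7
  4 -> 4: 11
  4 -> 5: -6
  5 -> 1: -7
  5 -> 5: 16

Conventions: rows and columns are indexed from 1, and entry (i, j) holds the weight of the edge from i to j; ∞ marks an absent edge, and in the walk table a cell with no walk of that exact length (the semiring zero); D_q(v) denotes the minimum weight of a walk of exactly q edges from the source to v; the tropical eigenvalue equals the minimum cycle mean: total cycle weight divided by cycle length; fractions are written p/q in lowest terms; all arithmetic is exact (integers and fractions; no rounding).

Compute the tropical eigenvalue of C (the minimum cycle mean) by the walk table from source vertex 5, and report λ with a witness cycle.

q=0: [∞, ∞, ∞, ∞, 0]
q=1: [-7, ∞, ∞, ∞, 16]
q=2: [-4, -11, -1, -14, -16]
q=3: [-23, -15, -21, -11, -20]
q=4: [-27, -27, -18, -30, -32]
q=5: [-39, -31, -37, -34, -36]
Optimal cycle mean attained by: cycle 1->5->1, total (-9) + (-7), length 2.
Answer: λ = -8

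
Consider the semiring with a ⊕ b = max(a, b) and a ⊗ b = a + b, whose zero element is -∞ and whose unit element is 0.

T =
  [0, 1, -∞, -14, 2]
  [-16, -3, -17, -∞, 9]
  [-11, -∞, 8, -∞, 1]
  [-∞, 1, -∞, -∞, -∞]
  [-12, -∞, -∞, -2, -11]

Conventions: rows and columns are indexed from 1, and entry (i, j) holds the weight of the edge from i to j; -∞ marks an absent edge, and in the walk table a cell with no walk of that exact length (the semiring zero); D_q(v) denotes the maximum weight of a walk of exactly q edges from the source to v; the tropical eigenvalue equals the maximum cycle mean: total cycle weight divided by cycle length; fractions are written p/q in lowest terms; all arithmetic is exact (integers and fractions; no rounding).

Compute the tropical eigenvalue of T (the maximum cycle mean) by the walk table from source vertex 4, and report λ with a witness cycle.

q=0: [-∞, -∞, -∞, 0, -∞]
q=1: [-∞, 1, -∞, -∞, -∞]
q=2: [-15, -2, -16, -∞, 10]
q=3: [-2, -5, -8, 8, 7]
q=4: [-2, 9, 0, 5, 4]
q=5: [-2, 6, 8, 2, 18]
Optimal cycle mean attained by: cycle 3->3, total 8, length 1.
Answer: λ = 8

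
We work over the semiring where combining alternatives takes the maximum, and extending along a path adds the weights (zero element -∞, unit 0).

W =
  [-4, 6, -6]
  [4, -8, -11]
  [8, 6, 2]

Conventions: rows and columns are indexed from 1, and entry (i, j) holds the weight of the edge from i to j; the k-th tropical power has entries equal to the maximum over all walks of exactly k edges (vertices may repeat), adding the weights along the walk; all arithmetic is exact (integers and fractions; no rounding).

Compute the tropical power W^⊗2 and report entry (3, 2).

W^⊗2:
  [10, 2, -4]
  [0, 10, -2]
  [10, 14, 4]
Key observation: the optimum is the walk 3->1->2, with weight 8 + 6 = 14.
Optimal value attained by: walk 3->1->2.
Answer: (W^⊗2)[3][2] = 14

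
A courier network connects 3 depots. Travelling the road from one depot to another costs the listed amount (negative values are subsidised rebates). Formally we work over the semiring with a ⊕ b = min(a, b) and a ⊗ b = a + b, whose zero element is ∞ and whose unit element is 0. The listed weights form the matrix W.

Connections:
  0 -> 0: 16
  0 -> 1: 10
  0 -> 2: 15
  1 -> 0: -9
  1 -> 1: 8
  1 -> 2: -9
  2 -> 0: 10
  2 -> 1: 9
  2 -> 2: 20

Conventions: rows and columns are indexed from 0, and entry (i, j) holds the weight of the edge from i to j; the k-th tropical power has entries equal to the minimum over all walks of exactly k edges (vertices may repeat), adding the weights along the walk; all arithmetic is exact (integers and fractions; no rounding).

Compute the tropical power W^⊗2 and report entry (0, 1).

W^⊗2:
  [1, 18, 1]
  [-1, 0, -1]
  [0, 17, 0]
Key observation: the optimum is the walk 0->1->1, with weight 10 + 8 = 18.
Optimal value attained by: walk 0->1->1.
Answer: (W^⊗2)[0][1] = 18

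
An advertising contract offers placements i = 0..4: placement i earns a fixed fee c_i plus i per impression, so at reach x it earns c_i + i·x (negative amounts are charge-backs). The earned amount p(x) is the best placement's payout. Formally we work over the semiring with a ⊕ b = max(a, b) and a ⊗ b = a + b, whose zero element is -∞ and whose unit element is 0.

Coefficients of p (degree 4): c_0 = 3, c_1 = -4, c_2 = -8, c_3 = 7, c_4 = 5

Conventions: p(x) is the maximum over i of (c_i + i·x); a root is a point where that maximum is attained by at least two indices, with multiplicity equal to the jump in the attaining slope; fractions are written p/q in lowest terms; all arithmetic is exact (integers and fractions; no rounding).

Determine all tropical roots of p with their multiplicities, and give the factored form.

hull edge (i=0, c=3) to (i=3, c=7): slope 4/3, span 3
hull edge (i=3, c=7) to (i=4, c=5): slope -2, span 1
Factored form: p(x) = 5 ⊗ (x ⊕ (-4/3)) ⊗ (x ⊕ (-4/3)) ⊗ (x ⊕ (-4/3)) ⊗ (x ⊕ 2)
Answer: roots = -4/3 (mult 3), 2 (mult 1)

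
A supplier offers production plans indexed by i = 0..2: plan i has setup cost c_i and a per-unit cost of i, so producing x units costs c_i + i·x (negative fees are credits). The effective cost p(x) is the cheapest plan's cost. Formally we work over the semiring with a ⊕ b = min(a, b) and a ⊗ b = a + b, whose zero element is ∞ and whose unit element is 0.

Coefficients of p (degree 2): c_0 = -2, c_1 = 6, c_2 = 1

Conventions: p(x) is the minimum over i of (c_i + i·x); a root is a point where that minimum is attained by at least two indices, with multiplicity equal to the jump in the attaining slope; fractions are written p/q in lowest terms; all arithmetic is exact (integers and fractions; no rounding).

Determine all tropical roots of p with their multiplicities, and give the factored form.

hull edge (i=0, c=-2) to (i=2, c=1): slope 3/2, span 2
Factored form: p(x) = 1 ⊗ (x ⊕ (-3/2)) ⊗ (x ⊕ (-3/2))
Answer: roots = -3/2 (mult 2)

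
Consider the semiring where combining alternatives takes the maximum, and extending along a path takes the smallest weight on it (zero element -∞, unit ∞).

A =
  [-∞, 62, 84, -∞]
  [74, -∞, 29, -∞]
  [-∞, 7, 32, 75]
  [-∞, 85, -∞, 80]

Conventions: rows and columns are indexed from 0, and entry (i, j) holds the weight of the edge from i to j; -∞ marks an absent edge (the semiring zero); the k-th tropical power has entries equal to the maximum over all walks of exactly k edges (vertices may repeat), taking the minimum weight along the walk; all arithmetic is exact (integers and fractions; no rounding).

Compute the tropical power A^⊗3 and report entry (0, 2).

A^⊗2:
  [62, 7, 32, 75]
  [-∞, 62, 74, 29]
  [7, 75, 32, 75]
  [74, 80, 29, 80]
A^⊗3:
  [7, 75, 62, 75]
  [62, 29, 32, 74]
  [74, 75, 32, 75]
  [74, 80, 74, 80]
Key observation: the optimum is the walk 0->1->0->2, with weight 62 min 74 min 84 = 62.
Optimal value attained by: walk 0->1->0->2.
Answer: (A^⊗3)[0][2] = 62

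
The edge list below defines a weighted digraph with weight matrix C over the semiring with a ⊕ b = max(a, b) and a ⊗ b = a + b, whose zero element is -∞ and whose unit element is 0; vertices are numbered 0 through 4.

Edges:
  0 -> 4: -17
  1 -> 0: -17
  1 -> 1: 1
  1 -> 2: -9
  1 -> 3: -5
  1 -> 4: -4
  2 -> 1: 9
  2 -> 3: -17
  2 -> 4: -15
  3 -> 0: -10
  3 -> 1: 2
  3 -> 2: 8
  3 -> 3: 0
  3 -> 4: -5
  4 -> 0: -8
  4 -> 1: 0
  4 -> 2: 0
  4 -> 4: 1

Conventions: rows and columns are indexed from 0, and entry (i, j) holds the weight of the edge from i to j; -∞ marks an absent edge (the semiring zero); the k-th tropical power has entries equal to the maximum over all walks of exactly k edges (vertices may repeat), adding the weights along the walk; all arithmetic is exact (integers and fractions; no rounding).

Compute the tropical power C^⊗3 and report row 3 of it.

C^⊗2:
  [-25, -17, -17, -∞, -16]
  [-12, 2, 3, -4, -3]
  [-8, 10, 0, 4, 5]
  [-10, 17, 8, 0, -2]
  [-7, 9, 1, -5, 2]
C^⊗3:
  [-24, -8, -16, -22, -15]
  [-11, 12, 4, -3, -2]
  [-3, 11, 12, 5, 6]
  [0, 18, 8, 12, 13]
  [-6, 10, 3, 4, 5]
Answer: row 3 of C^⊗3 = [0, 18, 8, 12, 13]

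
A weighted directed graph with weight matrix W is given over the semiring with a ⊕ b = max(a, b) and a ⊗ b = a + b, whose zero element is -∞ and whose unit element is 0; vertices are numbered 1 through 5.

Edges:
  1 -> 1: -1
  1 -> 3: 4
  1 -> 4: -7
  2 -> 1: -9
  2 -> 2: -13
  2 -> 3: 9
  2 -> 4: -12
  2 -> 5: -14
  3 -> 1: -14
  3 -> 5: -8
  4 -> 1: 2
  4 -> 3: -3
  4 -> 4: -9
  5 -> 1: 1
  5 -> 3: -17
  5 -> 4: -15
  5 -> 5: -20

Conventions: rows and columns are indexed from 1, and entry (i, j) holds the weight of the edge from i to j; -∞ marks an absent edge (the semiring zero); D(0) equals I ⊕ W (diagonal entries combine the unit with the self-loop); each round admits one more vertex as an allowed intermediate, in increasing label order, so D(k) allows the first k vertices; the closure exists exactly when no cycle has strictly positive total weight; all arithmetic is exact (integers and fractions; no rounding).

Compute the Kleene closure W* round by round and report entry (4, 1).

D(0):
  [0, -∞, 4, -7, -∞]
  [-9, 0, 9, -12, -14]
  [-14, -∞, 0, -∞, -8]
  [2, -∞, -3, 0, -∞]
  [1, -∞, -17, -15, 0]
D(1):
  [0, -∞, 4, -7, -∞]
  [-9, 0, 9, -12, -14]
  [-14, -∞, 0, -21, -8]
  [2, -∞, 6, 0, -∞]
  [1, -∞, 5, -6, 0]
D(2):
  [0, -∞, 4, -7, -∞]
  [-9, 0, 9, -12, -14]
  [-14, -∞, 0, -21, -8]
  [2, -∞, 6, 0, -∞]
  [1, -∞, 5, -6, 0]
D(3):
  [0, -∞, 4, -7, -4]
  [-5, 0, 9, -12, 1]
  [-14, -∞, 0, -21, -8]
  [2, -∞, 6, 0, -2]
  [1, -∞, 5, -6, 0]
D(4):
  [0, -∞, 4, -7, -4]
  [-5, 0, 9, -12, 1]
  [-14, -∞, 0, -21, -8]
  [2, -∞, 6, 0, -2]
  [1, -∞, 5, -6, 0]
D(5):
  [0, -∞, 4, -7, -4]
  [2, 0, 9, -5, 1]
  [-7, -∞, 0, -14, -8]
  [2, -∞, 6, 0, -2]
  [1, -∞, 5, -6, 0]
Answer: W*[4][1] = 2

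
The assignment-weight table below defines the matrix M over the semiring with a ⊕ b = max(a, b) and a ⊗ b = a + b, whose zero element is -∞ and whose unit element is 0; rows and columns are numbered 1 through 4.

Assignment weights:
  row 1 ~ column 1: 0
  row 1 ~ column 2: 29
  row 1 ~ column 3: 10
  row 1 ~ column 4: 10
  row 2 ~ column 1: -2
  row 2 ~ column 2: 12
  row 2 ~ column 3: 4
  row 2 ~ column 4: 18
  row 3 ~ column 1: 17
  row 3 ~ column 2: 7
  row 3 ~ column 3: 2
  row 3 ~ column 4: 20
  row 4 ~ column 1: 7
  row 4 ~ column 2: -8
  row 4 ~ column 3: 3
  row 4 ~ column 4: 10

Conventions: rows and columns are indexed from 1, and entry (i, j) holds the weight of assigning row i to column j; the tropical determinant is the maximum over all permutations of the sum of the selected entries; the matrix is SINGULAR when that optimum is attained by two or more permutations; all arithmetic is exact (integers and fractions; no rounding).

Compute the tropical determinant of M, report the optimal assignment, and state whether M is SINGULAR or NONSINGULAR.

σ = (1, 2, 3, 4): 0 + 12 + 2 + 10 = 24
σ = (1, 2, 4, 3): 0 + 12 + 20 + 3 = 35
σ = (1, 3, 2, 4): 0 + 4 + 7 + 10 = 21
σ = (1, 3, 4, 2): 0 + 4 + 20 + (-8) = 16
σ = (1, 4, 2, 3): 0 + 18 + 7 + 3 = 28
σ = (1, 4, 3, 2): 0 + 18 + 2 + (-8) = 12
σ = (2, 1, 3, 4): 29 + (-2) + 2 + 10 = 39
σ = (2, 1, 4, 3): 29 + (-2) + 20 + 3 = 50
σ = (2, 3, 1, 4): 29 + 4 + 17 + 10 = 60
σ = (2, 3, 4, 1): 29 + 4 + 20 + 7 = 60
σ = (2, 4, 1, 3): 29 + 18 + 17 + 3 = 67
σ = (2, 4, 3, 1): 29 + 18 + 2 + 7 = 56
σ = (3, 1, 2, 4): 10 + (-2) + 7 + 10 = 25
σ = (3, 1, 4, 2): 10 + (-2) + 20 + (-8) = 20
σ = (3, 2, 1, 4): 10 + 12 + 17 + 10 = 49
σ = (3, 2, 4, 1): 10 + 12 + 20 + 7 = 49
σ = (3, 4, 1, 2): 10 + 18 + 17 + (-8) = 37
σ = (3, 4, 2, 1): 10 + 18 + 7 + 7 = 42
σ = (4, 1, 2, 3): 10 + (-2) + 7 + 3 = 18
σ = (4, 1, 3, 2): 10 + (-2) + 2 + (-8) = 2
σ = (4, 2, 1, 3): 10 + 12 + 17 + 3 = 42
σ = (4, 2, 3, 1): 10 + 12 + 2 + 7 = 31
σ = (4, 3, 1, 2): 10 + 4 + 17 + (-8) = 23
σ = (4, 3, 2, 1): 10 + 4 + 7 + 7 = 28
Optimal value attained by: σ = (2, 4, 1, 3).
Answer: det⊕(M) = 67; verdict: NONSINGULAR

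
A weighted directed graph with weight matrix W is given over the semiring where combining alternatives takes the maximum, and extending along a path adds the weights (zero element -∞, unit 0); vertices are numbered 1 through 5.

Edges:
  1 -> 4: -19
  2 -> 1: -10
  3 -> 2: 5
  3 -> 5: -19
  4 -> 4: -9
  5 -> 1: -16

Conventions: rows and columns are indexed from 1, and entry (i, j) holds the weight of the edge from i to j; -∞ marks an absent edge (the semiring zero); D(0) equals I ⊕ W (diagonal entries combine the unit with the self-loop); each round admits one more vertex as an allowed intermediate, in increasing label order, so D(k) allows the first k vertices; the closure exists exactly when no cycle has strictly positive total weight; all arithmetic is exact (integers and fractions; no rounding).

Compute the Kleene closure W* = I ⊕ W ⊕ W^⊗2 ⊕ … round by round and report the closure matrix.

D(0):
  [0, -∞, -∞, -19, -∞]
  [-10, 0, -∞, -∞, -∞]
  [-∞, 5, 0, -∞, -19]
  [-∞, -∞, -∞, 0, -∞]
  [-16, -∞, -∞, -∞, 0]
D(1):
  [0, -∞, -∞, -19, -∞]
  [-10, 0, -∞, -29, -∞]
  [-∞, 5, 0, -∞, -19]
  [-∞, -∞, -∞, 0, -∞]
  [-16, -∞, -∞, -35, 0]
D(2):
  [0, -∞, -∞, -19, -∞]
  [-10, 0, -∞, -29, -∞]
  [-5, 5, 0, -24, -19]
  [-∞, -∞, -∞, 0, -∞]
  [-16, -∞, -∞, -35, 0]
D(3):
  [0, -∞, -∞, -19, -∞]
  [-10, 0, -∞, -29, -∞]
  [-5, 5, 0, -24, -19]
  [-∞, -∞, -∞, 0, -∞]
  [-16, -∞, -∞, -35, 0]
D(4):
  [0, -∞, -∞, -19, -∞]
  [-10, 0, -∞, -29, -∞]
  [-5, 5, 0, -24, -19]
  [-∞, -∞, -∞, 0, -∞]
  [-16, -∞, -∞, -35, 0]
D(5):
  [0, -∞, -∞, -19, -∞]
  [-10, 0, -∞, -29, -∞]
  [-5, 5, 0, -24, -19]
  [-∞, -∞, -∞, 0, -∞]
  [-16, -∞, -∞, -35, 0]
Answer: W* = [[0, -∞, -∞, -19, -∞], [-10, 0, -∞, -29, -∞], [-5, 5, 0, -24, -19], [-∞, -∞, -∞, 0, -∞], [-16, -∞, -∞, -35, 0]]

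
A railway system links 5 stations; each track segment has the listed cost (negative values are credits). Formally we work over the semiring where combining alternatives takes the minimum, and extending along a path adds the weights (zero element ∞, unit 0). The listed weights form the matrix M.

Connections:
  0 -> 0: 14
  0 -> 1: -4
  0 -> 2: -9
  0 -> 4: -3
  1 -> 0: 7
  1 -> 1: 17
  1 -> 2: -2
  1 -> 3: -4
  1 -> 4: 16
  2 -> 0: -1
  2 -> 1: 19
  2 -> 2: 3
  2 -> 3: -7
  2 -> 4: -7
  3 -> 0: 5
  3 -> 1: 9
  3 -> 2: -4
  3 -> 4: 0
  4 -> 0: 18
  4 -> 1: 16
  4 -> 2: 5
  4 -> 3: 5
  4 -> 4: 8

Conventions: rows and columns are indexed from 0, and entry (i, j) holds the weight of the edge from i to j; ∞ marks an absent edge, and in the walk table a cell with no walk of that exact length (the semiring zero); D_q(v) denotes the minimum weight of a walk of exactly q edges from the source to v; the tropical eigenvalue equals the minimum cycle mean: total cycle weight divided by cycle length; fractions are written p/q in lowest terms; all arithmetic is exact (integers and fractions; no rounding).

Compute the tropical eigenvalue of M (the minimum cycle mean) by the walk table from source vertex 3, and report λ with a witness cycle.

q=0: [∞, ∞, ∞, 0, ∞]
q=1: [5, 9, -4, ∞, 0]
q=2: [-5, 1, -4, -11, -11]
q=3: [-6, -9, -15, -11, -11]
q=4: [-16, -10, -15, -22, -22]
q=5: [-17, -20, -26, -22, -22]
Optimal cycle mean attained by: cycle 2->3->2, total (-7) + (-4), length 2.
Answer: λ = -11/2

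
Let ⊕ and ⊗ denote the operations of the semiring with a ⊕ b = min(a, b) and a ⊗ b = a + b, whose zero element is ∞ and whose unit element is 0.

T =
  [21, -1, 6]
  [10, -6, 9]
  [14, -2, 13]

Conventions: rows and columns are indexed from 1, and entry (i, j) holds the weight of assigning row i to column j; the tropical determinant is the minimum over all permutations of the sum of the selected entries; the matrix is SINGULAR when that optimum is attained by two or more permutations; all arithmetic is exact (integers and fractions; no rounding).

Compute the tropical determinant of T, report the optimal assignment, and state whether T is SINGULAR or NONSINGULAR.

σ = (1, 2, 3): 21 + (-6) + 13 = 28
σ = (1, 3, 2): 21 + 9 + (-2) = 28
σ = (2, 1, 3): (-1) + 10 + 13 = 22
σ = (2, 3, 1): (-1) + 9 + 14 = 22
σ = (3, 1, 2): 6 + 10 + (-2) = 14
σ = (3, 2, 1): 6 + (-6) + 14 = 14
Optimal value attained by: σ = (3, 1, 2).
Answer: det⊕(T) = 14; verdict: SINGULAR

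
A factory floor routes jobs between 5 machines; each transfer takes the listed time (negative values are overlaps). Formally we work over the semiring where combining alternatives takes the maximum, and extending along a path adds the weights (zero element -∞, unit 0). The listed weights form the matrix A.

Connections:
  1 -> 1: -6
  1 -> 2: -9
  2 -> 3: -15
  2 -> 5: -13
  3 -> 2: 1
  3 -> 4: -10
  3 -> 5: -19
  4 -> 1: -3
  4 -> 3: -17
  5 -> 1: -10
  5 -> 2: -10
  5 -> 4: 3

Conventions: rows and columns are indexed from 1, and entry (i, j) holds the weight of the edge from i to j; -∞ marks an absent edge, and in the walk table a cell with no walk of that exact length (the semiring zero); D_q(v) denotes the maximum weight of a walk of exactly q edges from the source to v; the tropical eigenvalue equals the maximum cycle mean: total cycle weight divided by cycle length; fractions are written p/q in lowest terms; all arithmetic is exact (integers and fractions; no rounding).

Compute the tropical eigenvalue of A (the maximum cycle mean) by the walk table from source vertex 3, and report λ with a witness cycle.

q=0: [-∞, -∞, 0, -∞, -∞]
q=1: [-∞, 1, -∞, -10, -19]
q=2: [-13, -29, -14, -16, -12]
q=3: [-19, -13, -33, -9, -33]
q=4: [-12, -28, -26, -30, -26]
q=5: [-18, -21, -43, -23, -41]
Optimal cycle mean attained by: cycle 1->2->5->4->1, total (-9) + (-13) + 3 + (-3), length 4.
Answer: λ = -11/2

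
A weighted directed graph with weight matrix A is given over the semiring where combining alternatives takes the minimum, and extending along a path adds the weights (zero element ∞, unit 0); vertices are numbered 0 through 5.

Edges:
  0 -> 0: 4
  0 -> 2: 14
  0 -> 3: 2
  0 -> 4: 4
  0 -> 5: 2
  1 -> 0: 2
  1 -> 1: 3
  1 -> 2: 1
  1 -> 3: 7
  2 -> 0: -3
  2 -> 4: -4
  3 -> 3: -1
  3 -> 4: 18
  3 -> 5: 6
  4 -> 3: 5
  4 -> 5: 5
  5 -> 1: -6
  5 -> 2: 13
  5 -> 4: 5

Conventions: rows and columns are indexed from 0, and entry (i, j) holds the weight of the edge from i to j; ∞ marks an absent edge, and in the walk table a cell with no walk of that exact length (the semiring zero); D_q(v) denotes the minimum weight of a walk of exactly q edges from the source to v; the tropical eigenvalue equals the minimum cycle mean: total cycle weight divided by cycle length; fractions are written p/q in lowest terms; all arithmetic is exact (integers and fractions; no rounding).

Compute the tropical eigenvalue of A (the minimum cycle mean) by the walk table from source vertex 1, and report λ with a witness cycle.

q=0: [∞, 0, ∞, ∞, ∞, ∞]
q=1: [2, 3, 1, 7, ∞, ∞]
q=2: [-2, 6, 4, 4, -3, 4]
q=3: [1, -2, 7, 0, 0, 0]
q=4: [0, -6, -1, -1, 3, 3]
q=5: [-4, -3, -5, -2, -5, 2]
q=6: [-8, -4, -2, -3, -9, -2]
Optimal cycle mean attained by: cycle 0->5->1->2->0, total 2 + (-6) + 1 + (-3), length 4.
Answer: λ = -3/2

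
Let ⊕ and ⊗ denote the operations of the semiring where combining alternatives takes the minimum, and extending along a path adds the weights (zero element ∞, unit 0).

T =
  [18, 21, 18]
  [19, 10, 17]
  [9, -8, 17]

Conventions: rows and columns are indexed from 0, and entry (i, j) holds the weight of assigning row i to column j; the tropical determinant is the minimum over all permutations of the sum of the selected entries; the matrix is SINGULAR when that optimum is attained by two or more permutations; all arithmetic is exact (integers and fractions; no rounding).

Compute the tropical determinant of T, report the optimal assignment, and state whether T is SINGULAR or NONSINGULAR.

σ = (0, 1, 2): 18 + 10 + 17 = 45
σ = (0, 2, 1): 18 + 17 + (-8) = 27
σ = (1, 0, 2): 21 + 19 + 17 = 57
σ = (1, 2, 0): 21 + 17 + 9 = 47
σ = (2, 0, 1): 18 + 19 + (-8) = 29
σ = (2, 1, 0): 18 + 10 + 9 = 37
Optimal value attained by: σ = (0, 2, 1).
Answer: det⊕(T) = 27; verdict: NONSINGULAR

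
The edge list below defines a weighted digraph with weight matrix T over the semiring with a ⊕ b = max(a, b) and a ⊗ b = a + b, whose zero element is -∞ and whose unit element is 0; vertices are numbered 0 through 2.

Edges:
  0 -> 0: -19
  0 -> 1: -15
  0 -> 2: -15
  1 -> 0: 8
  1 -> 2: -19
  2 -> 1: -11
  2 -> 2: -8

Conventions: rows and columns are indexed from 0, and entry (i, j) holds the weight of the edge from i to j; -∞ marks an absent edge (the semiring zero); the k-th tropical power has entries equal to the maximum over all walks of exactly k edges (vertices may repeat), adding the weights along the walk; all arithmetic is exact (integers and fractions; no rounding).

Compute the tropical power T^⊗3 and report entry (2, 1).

T^⊗2:
  [-7, -26, -23]
  [-11, -7, -7]
  [-3, -19, -16]
T^⊗3:
  [-18, -22, -22]
  [1, -18, -15]
  [-11, -18, -18]
Key observation: the optimum is the walk 2->1->0->1, with weight (-11) + 8 + (-15) = -18.
Optimal value attained by: walk 2->1->0->1.
Answer: (T^⊗3)[2][1] = -18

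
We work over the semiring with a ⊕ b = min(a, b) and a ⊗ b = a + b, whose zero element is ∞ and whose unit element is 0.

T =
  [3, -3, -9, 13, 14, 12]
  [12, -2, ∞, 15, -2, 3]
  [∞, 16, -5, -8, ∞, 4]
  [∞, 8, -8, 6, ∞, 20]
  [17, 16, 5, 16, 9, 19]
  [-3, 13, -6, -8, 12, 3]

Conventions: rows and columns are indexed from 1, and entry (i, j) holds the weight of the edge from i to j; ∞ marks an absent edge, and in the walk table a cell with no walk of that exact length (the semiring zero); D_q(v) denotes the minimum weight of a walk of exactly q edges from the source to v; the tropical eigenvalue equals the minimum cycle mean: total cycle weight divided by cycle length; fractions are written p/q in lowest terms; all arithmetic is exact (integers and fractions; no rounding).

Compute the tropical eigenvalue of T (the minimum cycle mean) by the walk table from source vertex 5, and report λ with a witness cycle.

q=0: [∞, ∞, ∞, ∞, 0, ∞]
q=1: [17, 16, 5, 16, 9, 19]
q=2: [16, 14, 0, -3, 14, 9]
q=3: [6, 5, -11, -8, 12, 4]
q=4: [1, 0, -16, -19, 3, -7]
q=5: [-10, -11, -27, -24, -2, -12]
q=6: [-15, -16, -32, -35, -13, -23]
Optimal cycle mean attained by: cycle 3->4->3, total (-8) + (-8), length 2.
Answer: λ = -8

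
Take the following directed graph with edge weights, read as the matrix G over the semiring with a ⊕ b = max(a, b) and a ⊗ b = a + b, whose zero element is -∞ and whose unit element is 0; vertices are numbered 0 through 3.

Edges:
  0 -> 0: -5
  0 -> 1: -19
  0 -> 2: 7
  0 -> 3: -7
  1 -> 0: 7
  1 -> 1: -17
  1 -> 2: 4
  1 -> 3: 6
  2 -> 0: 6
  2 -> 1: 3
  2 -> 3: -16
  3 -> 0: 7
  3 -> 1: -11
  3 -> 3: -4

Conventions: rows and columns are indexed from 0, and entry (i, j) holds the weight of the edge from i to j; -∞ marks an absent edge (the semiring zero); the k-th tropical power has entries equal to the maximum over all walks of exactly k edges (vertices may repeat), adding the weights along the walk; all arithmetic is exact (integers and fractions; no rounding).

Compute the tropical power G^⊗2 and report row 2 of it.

G^⊗2:
  [13, 10, 2, -9]
  [13, 7, 14, 2]
  [10, -13, 13, 9]
  [3, -12, 14, 0]
Answer: row 2 of G^⊗2 = [10, -13, 13, 9]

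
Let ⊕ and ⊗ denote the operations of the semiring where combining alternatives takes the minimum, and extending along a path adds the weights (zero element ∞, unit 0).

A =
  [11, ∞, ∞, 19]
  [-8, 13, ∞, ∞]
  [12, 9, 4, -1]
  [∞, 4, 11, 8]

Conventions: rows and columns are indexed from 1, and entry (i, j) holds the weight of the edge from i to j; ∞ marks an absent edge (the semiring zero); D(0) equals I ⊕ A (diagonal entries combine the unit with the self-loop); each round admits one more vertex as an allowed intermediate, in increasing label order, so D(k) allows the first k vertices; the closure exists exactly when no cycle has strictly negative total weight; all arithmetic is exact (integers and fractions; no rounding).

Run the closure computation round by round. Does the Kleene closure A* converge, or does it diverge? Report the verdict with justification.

D(0):
  [0, ∞, ∞, 19]
  [-8, 0, ∞, ∞]
  [12, 9, 0, -1]
  [∞, 4, 11, 0]
D(1):
  [0, ∞, ∞, 19]
  [-8, 0, ∞, 11]
  [12, 9, 0, -1]
  [∞, 4, 11, 0]
D(2):
  [0, ∞, ∞, 19]
  [-8, 0, ∞, 11]
  [1, 9, 0, -1]
  [-4, 4, 11, 0]
D(3):
  [0, ∞, ∞, 19]
  [-8, 0, ∞, 11]
  [1, 9, 0, -1]
  [-4, 4, 11, 0]
D(4):
  [0, 23, 30, 19]
  [-8, 0, 22, 11]
  [-5, 3, 0, -1]
  [-4, 4, 11, 0]
Key observation: every diagonal entry stays at the unit through all rounds, so no improving cycle exists.
Answer: CONVERGES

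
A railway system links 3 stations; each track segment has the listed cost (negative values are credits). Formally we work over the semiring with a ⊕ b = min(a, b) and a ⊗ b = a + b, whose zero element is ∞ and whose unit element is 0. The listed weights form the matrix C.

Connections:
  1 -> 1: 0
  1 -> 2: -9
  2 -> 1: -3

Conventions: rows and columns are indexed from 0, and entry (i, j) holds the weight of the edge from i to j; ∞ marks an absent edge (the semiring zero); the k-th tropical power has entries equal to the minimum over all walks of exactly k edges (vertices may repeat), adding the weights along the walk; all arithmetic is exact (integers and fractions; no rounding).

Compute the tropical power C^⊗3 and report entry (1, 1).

C^⊗2:
  [∞, ∞, ∞]
  [∞, -12, -9]
  [∞, -3, -12]
C^⊗3:
  [∞, ∞, ∞]
  [∞, -12, -21]
  [∞, -15, -12]
Key observation: the optimum is the walk 1->1->2->1, with weight 0 + (-9) + (-3) = -12.
Optimal value attained by: walk 1->1->2->1.
Answer: (C^⊗3)[1][1] = -12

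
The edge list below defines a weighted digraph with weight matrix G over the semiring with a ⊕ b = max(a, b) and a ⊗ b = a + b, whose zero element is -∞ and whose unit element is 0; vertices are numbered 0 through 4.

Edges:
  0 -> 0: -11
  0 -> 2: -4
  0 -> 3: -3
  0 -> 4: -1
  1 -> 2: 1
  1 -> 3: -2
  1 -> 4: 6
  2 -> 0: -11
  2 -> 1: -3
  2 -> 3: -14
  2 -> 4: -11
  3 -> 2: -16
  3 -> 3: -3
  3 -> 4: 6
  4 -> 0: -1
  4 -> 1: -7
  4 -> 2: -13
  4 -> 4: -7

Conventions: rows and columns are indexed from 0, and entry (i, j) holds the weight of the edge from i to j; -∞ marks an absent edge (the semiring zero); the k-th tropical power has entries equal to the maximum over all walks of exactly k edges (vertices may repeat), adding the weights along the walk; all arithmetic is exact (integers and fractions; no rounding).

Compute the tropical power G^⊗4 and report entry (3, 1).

G^⊗2:
  [-2, -7, -14, -6, 3]
  [5, -1, -7, -5, 4]
  [-12, -18, -2, -5, 3]
  [5, -1, -7, -6, 3]
  [-8, -14, -5, -4, -1]
G^⊗3:
  [2, -4, -6, -5, 0]
  [3, -3, 1, 2, 5]
  [2, -4, -10, -8, 1]
  [2, -4, 1, 2, 5]
  [-2, -8, -12, -7, 2]
G^⊗4:
  [-1, -7, -2, -1, 2]
  [4, -2, -1, 0, 8]
  [0, -6, -2, -1, 2]
  [4, -2, -2, -1, 8]
  [1, -5, -6, -5, -1]
Key observation: the optimum is the walk 3->4->0->2->1, with weight 6 + (-1) + (-4) + (-3) = -2.
Optimal value attained by: walk 3->4->0->2->1.
Answer: (G^⊗4)[3][1] = -2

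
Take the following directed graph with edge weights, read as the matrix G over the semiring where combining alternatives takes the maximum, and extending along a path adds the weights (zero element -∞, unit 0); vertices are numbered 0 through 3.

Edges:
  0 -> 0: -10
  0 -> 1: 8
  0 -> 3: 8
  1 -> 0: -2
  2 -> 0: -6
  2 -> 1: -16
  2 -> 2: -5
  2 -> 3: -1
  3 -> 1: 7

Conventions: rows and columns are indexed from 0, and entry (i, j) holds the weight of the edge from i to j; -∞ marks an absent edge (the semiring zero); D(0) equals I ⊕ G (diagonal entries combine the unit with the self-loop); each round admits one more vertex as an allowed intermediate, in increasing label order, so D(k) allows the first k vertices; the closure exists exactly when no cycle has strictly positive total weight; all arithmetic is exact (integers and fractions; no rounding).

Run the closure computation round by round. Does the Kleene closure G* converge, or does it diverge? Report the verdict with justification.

D(0):
  [0, 8, -∞, 8]
  [-2, 0, -∞, -∞]
  [-6, -16, 0, -1]
  [-∞, 7, -∞, 0]
Detection: at round 1, diagonal entry (1, 1) turns strictly positive.
Key observation: the cycle 1->0->1 has total weight (-2) + 8, which is strictly positive.
Answer: DIVERGES — positive cycle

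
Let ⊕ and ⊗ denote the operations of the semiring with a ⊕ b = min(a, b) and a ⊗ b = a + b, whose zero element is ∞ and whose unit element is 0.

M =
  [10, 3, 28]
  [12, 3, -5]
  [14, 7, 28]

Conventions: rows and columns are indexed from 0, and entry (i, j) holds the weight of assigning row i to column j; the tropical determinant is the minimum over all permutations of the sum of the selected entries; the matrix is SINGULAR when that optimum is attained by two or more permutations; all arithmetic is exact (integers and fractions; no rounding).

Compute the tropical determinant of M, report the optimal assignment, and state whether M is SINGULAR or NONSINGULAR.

σ = (0, 1, 2): 10 + 3 + 28 = 41
σ = (0, 2, 1): 10 + (-5) + 7 = 12
σ = (1, 0, 2): 3 + 12 + 28 = 43
σ = (1, 2, 0): 3 + (-5) + 14 = 12
σ = (2, 0, 1): 28 + 12 + 7 = 47
σ = (2, 1, 0): 28 + 3 + 14 = 45
Optimal value attained by: σ = (0, 2, 1).
Answer: det⊕(M) = 12; verdict: SINGULAR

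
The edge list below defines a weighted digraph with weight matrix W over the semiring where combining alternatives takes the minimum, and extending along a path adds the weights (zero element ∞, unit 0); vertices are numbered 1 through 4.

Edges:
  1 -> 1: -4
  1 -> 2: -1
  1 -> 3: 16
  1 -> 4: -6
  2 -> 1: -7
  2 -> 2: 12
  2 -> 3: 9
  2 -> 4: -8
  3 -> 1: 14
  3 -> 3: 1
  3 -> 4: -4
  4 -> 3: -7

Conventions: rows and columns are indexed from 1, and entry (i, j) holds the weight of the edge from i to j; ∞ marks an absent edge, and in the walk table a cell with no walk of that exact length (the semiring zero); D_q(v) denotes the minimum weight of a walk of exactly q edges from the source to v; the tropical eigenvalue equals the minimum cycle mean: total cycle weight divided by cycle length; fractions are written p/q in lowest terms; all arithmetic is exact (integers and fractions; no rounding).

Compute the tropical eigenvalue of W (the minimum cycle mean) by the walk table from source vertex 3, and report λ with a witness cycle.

q=0: [∞, ∞, 0, ∞]
q=1: [14, ∞, 1, -4]
q=2: [10, 13, -11, -3]
q=3: [3, 9, -10, -15]
q=4: [-1, 2, -22, -14]
Optimal cycle mean attained by: cycle 3->4->3, total (-4) + (-7), length 2.
Answer: λ = -11/2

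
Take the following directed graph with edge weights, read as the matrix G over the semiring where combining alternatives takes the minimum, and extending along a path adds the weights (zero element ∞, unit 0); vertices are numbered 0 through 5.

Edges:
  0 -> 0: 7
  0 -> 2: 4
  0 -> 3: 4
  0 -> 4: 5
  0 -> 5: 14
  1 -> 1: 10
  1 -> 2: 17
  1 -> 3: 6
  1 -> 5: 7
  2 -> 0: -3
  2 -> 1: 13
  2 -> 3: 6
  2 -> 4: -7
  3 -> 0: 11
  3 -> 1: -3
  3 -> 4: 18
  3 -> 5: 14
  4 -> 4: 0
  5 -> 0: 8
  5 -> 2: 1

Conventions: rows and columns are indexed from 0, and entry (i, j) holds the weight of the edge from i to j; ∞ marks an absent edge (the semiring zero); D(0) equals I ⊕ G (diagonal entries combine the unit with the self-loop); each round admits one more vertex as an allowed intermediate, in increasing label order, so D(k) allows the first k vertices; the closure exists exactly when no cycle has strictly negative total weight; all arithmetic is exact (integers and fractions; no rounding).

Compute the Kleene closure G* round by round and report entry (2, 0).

D(0):
  [0, ∞, 4, 4, 5, 14]
  [∞, 0, 17, 6, ∞, 7]
  [-3, 13, 0, 6, -7, ∞]
  [11, -3, ∞, 0, 18, 14]
  [∞, ∞, ∞, ∞, 0, ∞]
  [8, ∞, 1, ∞, ∞, 0]
D(1):
  [0, ∞, 4, 4, 5, 14]
  [∞, 0, 17, 6, ∞, 7]
  [-3, 13, 0, 1, -7, 11]
  [11, -3, 15, 0, 16, 14]
  [∞, ∞, ∞, ∞, 0, ∞]
  [8, ∞, 1, 12, 13, 0]
D(2):
  [0, ∞, 4, 4, 5, 14]
  [∞, 0, 17, 6, ∞, 7]
  [-3, 13, 0, 1, -7, 11]
  [11, -3, 14, 0, 16, 4]
  [∞, ∞, ∞, ∞, 0, ∞]
  [8, ∞, 1, 12, 13, 0]
D(3):
  [0, 17, 4, 4, -3, 14]
  [14, 0, 17, 6, 10, 7]
  [-3, 13, 0, 1, -7, 11]
  [11, -3, 14, 0, 7, 4]
  [∞, ∞, ∞, ∞, 0, ∞]
  [-2, 14, 1, 2, -6, 0]
D(4):
  [0, 1, 4, 4, -3, 8]
  [14, 0, 17, 6, 10, 7]
  [-3, -2, 0, 1, -7, 5]
  [11, -3, 14, 0, 7, 4]
  [∞, ∞, ∞, ∞, 0, ∞]
  [-2, -1, 1, 2, -6, 0]
D(5):
  [0, 1, 4, 4, -3, 8]
  [14, 0, 17, 6, 10, 7]
  [-3, -2, 0, 1, -7, 5]
  [11, -3, 14, 0, 7, 4]
  [∞, ∞, ∞, ∞, 0, ∞]
  [-2, -1, 1, 2, -6, 0]
D(6):
  [0, 1, 4, 4, -3, 8]
  [5, 0, 8, 6, 1, 7]
  [-3, -2, 0, 1, -7, 5]
  [2, -3, 5, 0, -2, 4]
  [∞, ∞, ∞, ∞, 0, ∞]
  [-2, -1, 1, 2, -6, 0]
Answer: G*[2][0] = -3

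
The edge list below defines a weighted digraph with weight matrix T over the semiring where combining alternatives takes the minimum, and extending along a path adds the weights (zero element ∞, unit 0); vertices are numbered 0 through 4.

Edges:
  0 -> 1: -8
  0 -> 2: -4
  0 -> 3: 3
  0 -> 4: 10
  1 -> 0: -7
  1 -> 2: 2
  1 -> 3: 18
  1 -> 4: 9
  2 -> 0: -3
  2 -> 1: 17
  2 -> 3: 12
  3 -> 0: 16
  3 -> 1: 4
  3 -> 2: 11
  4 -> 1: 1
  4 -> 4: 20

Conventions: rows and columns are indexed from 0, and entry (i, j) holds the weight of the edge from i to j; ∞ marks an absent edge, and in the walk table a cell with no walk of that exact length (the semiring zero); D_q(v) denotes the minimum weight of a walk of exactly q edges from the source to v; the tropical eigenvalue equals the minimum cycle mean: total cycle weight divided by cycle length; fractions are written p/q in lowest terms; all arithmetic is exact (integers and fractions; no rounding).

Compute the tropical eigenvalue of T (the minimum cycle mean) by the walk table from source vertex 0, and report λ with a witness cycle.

q=0: [0, ∞, ∞, ∞, ∞]
q=1: [∞, -8, -4, 3, 10]
q=2: [-15, 7, -6, 8, 1]
q=3: [-9, -23, -19, -12, -5]
q=4: [-30, -17, -21, -7, -14]
q=5: [-24, -38, -34, -27, -20]
Optimal cycle mean attained by: cycle 0->1->0, total (-8) + (-7), length 2.
Answer: λ = -15/2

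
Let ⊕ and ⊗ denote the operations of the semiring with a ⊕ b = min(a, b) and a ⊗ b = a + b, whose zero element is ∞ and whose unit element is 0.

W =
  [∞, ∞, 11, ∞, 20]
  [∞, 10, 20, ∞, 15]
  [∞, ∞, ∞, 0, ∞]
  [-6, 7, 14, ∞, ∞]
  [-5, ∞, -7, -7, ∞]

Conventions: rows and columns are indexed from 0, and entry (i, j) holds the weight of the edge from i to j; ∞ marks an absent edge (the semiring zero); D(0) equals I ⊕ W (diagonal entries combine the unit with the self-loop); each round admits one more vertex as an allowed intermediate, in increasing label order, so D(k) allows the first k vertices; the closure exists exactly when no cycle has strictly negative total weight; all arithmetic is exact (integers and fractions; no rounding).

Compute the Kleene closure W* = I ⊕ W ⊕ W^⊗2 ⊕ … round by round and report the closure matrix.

D(0):
  [0, ∞, 11, ∞, 20]
  [∞, 0, 20, ∞, 15]
  [∞, ∞, 0, 0, ∞]
  [-6, 7, 14, 0, ∞]
  [-5, ∞, -7, -7, 0]
D(1):
  [0, ∞, 11, ∞, 20]
  [∞, 0, 20, ∞, 15]
  [∞, ∞, 0, 0, ∞]
  [-6, 7, 5, 0, 14]
  [-5, ∞, -7, -7, 0]
D(2):
  [0, ∞, 11, ∞, 20]
  [∞, 0, 20, ∞, 15]
  [∞, ∞, 0, 0, ∞]
  [-6, 7, 5, 0, 14]
  [-5, ∞, -7, -7, 0]
D(3):
  [0, ∞, 11, 11, 20]
  [∞, 0, 20, 20, 15]
  [∞, ∞, 0, 0, ∞]
  [-6, 7, 5, 0, 14]
  [-5, ∞, -7, -7, 0]
D(4):
  [0, 18, 11, 11, 20]
  [14, 0, 20, 20, 15]
  [-6, 7, 0, 0, 14]
  [-6, 7, 5, 0, 14]
  [-13, 0, -7, -7, 0]
D(5):
  [0, 18, 11, 11, 20]
  [2, 0, 8, 8, 15]
  [-6, 7, 0, 0, 14]
  [-6, 7, 5, 0, 14]
  [-13, 0, -7, -7, 0]
Answer: W* = [[0, 18, 11, 11, 20], [2, 0, 8, 8, 15], [-6, 7, 0, 0, 14], [-6, 7, 5, 0, 14], [-13, 0, -7, -7, 0]]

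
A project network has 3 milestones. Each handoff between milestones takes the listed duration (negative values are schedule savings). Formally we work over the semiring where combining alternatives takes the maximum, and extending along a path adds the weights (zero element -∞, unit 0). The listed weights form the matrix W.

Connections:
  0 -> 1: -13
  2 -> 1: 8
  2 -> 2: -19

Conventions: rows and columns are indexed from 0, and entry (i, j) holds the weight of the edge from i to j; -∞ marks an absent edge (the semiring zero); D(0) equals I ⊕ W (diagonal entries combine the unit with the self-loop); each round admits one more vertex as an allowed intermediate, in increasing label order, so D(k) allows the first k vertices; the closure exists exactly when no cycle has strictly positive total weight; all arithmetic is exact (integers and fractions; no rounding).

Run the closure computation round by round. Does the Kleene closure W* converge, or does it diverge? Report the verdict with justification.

D(0):
  [0, -13, -∞]
  [-∞, 0, -∞]
  [-∞, 8, 0]
D(1):
  [0, -13, -∞]
  [-∞, 0, -∞]
  [-∞, 8, 0]
D(2):
  [0, -13, -∞]
  [-∞, 0, -∞]
  [-∞, 8, 0]
D(3):
  [0, -13, -∞]
  [-∞, 0, -∞]
  [-∞, 8, 0]
Key observation: every diagonal entry stays at the unit through all rounds, so no improving cycle exists.
Answer: CONVERGES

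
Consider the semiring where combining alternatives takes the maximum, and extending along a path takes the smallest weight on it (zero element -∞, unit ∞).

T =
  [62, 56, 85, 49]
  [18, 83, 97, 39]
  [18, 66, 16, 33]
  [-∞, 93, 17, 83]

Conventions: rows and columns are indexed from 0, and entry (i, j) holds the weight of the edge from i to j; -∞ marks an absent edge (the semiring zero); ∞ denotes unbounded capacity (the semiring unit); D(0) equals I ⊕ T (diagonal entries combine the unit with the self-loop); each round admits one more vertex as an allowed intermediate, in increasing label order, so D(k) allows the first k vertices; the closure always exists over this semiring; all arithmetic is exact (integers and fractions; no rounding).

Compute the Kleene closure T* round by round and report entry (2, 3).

D(0):
  [∞, 56, 85, 49]
  [18, ∞, 97, 39]
  [18, 66, ∞, 33]
  [-∞, 93, 17, ∞]
D(1):
  [∞, 56, 85, 49]
  [18, ∞, 97, 39]
  [18, 66, ∞, 33]
  [-∞, 93, 17, ∞]
D(2):
  [∞, 56, 85, 49]
  [18, ∞, 97, 39]
  [18, 66, ∞, 39]
  [18, 93, 93, ∞]
D(3):
  [∞, 66, 85, 49]
  [18, ∞, 97, 39]
  [18, 66, ∞, 39]
  [18, 93, 93, ∞]
D(4):
  [∞, 66, 85, 49]
  [18, ∞, 97, 39]
  [18, 66, ∞, 39]
  [18, 93, 93, ∞]
Answer: T*[2][3] = 39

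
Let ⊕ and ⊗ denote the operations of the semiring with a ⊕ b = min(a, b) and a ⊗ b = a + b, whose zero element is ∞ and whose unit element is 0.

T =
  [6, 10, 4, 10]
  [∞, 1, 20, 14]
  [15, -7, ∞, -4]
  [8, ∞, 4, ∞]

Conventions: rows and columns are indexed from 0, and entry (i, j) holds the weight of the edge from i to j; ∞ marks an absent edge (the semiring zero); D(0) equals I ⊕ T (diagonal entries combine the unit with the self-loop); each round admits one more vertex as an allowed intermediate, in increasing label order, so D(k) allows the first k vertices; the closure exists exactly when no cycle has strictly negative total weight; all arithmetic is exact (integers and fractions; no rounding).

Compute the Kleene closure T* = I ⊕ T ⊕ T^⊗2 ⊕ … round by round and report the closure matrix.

D(0):
  [0, 10, 4, 10]
  [∞, 0, 20, 14]
  [15, -7, 0, -4]
  [8, ∞, 4, 0]
D(1):
  [0, 10, 4, 10]
  [∞, 0, 20, 14]
  [15, -7, 0, -4]
  [8, 18, 4, 0]
D(2):
  [0, 10, 4, 10]
  [∞, 0, 20, 14]
  [15, -7, 0, -4]
  [8, 18, 4, 0]
D(3):
  [0, -3, 4, 0]
  [35, 0, 20, 14]
  [15, -7, 0, -4]
  [8, -3, 4, 0]
D(4):
  [0, -3, 4, 0]
  [22, 0, 18, 14]
  [4, -7, 0, -4]
  [8, -3, 4, 0]
Answer: T* = [[0, -3, 4, 0], [22, 0, 18, 14], [4, -7, 0, -4], [8, -3, 4, 0]]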